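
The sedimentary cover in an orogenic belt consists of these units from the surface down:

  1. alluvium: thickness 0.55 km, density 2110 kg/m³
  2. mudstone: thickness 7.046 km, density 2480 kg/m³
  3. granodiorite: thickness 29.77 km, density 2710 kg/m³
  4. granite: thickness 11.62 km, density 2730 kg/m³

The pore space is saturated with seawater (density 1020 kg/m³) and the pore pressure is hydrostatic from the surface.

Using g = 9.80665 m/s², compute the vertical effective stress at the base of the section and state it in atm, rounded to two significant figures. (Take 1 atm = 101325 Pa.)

Overburden (lithostatic) stress σ_v:
alluvium: 2110 kg/m³ × 9.80665 m/s² × 550 m = 1.138×10^7 Pa = 11.38 MPa
mudstone: 2480 kg/m³ × 9.80665 m/s² × 7046 m = 1.714×10^8 Pa = 171.4 MPa
granodiorite: 2710 kg/m³ × 9.80665 m/s² × 29770 m = 7.912×10^8 Pa = 791.2 MPa
granite: 2730 kg/m³ × 9.80665 m/s² × 11620 m = 3.111×10^8 Pa = 311.1 MPa
Total = 11.38 + 171.4 + 791.2 + 311.1 = 1285.0 MPa
Pore pressure P_p = 1020 kg/m³ × 9.80665 m/s² × 48986 m = 4.900×10^8 Pa = 490.0 MPa
Effective stress σ' = σ_v − P_p = 1285 − 490.0 = 795.01 MPa = 7846.1 atm

7800 atm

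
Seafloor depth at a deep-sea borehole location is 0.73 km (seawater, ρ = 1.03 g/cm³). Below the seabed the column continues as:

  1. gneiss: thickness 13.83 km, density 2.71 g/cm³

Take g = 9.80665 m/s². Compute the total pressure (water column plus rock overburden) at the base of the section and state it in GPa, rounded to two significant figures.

seawater: 1030 kg/m³ × 9.80665 m/s² × 730 m = 7.374×10^6 Pa = 7.374×10^-3 GPa
gneiss: 2710 kg/m³ × 9.80665 m/s² × 13830 m = 3.675×10^8 Pa = 0.3675 GPa
Total = 7.374×10^-3 + 0.3675 = 0.37492 GPa

0.37 GPa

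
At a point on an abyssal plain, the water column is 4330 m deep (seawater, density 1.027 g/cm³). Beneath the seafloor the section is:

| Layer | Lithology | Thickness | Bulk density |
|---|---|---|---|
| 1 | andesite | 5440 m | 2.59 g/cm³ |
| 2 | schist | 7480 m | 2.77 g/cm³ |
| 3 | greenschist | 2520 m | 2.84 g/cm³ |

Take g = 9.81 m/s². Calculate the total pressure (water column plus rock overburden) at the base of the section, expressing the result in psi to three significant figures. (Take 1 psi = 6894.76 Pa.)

66000 psi

seawater: 1027 kg/m³ × 9.81 m/s² × 4330 m = 4.362×10^7 Pa = 6327 psi
andesite: 2590 kg/m³ × 9.81 m/s² × 5440 m = 1.382×10^8 Pa = 20047 psi
schist: 2770 kg/m³ × 9.81 m/s² × 7480 m = 2.033×10^8 Pa = 29480 psi
greenschist: 2840 kg/m³ × 9.81 m/s² × 2520 m = 7.021×10^7 Pa = 10183 psi
Total = 6327 + 20047 + 29480 + 10183 = 66037 psi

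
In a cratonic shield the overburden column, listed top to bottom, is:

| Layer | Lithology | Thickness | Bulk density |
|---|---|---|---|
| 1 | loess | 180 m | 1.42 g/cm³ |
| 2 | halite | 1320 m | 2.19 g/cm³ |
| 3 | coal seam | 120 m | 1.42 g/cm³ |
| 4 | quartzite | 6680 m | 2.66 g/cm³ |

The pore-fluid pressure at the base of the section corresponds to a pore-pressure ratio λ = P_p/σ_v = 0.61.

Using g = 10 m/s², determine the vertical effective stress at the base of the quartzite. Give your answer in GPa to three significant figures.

0.0822 GPa

Overburden (lithostatic) stress σ_v:
loess: 1420 kg/m³ × 10 m/s² × 180 m = 2.556×10^6 Pa = 2.556 MPa
halite: 2190 kg/m³ × 10 m/s² × 1320 m = 2.891×10^7 Pa = 28.91 MPa
coal seam: 1420 kg/m³ × 10 m/s² × 120 m = 1.704×10^6 Pa = 1.704 MPa
quartzite: 2660 kg/m³ × 10 m/s² × 6680 m = 1.777×10^8 Pa = 177.7 MPa
Total = 2.556 + 28.91 + 1.704 + 177.7 = 210.86 MPa
Pore pressure P_p = λ·σ_v = 0.61 × 210.9 MPa = 128.6 MPa
Effective stress σ' = σ_v − P_p = 210.9 − 128.6 = 82.234 MPa = 0.082234 GPa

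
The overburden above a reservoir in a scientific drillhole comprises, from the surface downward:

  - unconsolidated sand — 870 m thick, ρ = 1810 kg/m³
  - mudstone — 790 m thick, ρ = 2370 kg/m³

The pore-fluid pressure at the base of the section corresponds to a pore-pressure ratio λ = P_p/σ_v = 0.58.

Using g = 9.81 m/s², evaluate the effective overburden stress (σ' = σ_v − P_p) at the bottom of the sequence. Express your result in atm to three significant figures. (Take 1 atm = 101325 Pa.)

140 atm

Overburden (lithostatic) stress σ_v:
unconsolidated sand: 1810 kg/m³ × 9.81 m/s² × 870 m = 1.545×10^7 Pa = 15.45 MPa
mudstone: 2370 kg/m³ × 9.81 m/s² × 790 m = 1.837×10^7 Pa = 18.37 MPa
Total = 15.45 + 18.37 = 33.815 MPa
Pore pressure P_p = λ·σ_v = 0.58 × 33.82 MPa = 19.61 MPa
Effective stress σ' = σ_v − P_p = 33.82 − 19.61 = 14.202 MPa = 140.17 atm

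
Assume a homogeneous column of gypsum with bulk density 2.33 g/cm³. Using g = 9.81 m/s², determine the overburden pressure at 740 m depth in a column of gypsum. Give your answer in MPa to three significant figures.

gypsum: 2330 kg/m³ × 9.81 m/s² × 740 m = 1.691×10^7 Pa = 16.91 MPa

16.9 MPa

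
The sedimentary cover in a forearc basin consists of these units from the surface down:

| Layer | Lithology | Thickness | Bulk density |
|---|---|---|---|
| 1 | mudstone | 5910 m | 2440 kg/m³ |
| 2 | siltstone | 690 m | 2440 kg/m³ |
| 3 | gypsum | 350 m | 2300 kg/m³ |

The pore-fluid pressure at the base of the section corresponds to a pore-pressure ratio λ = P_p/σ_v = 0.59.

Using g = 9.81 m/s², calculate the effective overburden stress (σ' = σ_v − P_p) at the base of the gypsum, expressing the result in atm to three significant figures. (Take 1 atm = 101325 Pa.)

Overburden (lithostatic) stress σ_v:
mudstone: 2440 kg/m³ × 9.81 m/s² × 5910 m = 1.415×10^8 Pa = 141.5 MPa
siltstone: 2440 kg/m³ × 9.81 m/s² × 690 m = 1.652×10^7 Pa = 16.52 MPa
gypsum: 2300 kg/m³ × 9.81 m/s² × 350 m = 7.897×10^6 Pa = 7.897 MPa
Total = 141.5 + 16.52 + 7.897 = 165.88 MPa
Pore pressure P_p = λ·σ_v = 0.59 × 165.9 MPa = 97.87 MPa
Effective stress σ' = σ_v − P_p = 165.9 − 97.87 = 68.010 MPa = 671.20 atm

671 atm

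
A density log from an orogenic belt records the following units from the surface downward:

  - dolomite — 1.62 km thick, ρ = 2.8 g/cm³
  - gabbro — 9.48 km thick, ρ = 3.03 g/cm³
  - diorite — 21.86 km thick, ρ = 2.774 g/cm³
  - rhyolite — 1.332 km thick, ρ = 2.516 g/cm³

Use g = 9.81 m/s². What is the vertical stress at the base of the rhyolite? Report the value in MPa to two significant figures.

950 MPa

dolomite: 2800 kg/m³ × 9.81 m/s² × 1620 m = 4.450×10^7 Pa = 44.50 MPa
gabbro: 3030 kg/m³ × 9.81 m/s² × 9480 m = 2.818×10^8 Pa = 281.8 MPa
diorite: 2774 kg/m³ × 9.81 m/s² × 21860 m = 5.949×10^8 Pa = 594.9 MPa
rhyolite: 2516 kg/m³ × 9.81 m/s² × 1332 m = 3.288×10^7 Pa = 32.88 MPa
Total = 44.50 + 281.8 + 594.9 + 32.88 = 954.04 MPa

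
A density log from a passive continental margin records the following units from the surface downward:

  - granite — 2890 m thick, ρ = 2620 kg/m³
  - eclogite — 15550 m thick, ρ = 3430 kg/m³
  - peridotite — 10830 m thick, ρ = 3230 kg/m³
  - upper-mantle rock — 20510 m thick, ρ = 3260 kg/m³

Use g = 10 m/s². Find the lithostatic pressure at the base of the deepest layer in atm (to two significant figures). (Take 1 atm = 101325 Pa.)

16000 atm

granite: 2620 kg/m³ × 10 m/s² × 2890 m = 7.572×10^7 Pa = 747.3 atm
eclogite: 3430 kg/m³ × 10 m/s² × 15550 m = 5.334×10^8 Pa = 5264 atm
peridotite: 3230 kg/m³ × 10 m/s² × 10830 m = 3.498×10^8 Pa = 3452 atm
upper-mantle rock: 3260 kg/m³ × 10 m/s² × 20510 m = 6.686×10^8 Pa = 6599 atm
Total = 747.3 + 5264 + 3452 + 6599 = 16062 atm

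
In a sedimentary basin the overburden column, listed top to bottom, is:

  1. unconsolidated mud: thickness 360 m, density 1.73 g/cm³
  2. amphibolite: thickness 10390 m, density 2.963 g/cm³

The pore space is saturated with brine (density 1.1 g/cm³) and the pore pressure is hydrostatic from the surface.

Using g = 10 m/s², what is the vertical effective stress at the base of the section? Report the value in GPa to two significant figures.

Overburden (lithostatic) stress σ_v:
unconsolidated mud: 1730 kg/m³ × 10 m/s² × 360 m = 6.228×10^6 Pa = 6.228 MPa
amphibolite: 2963 kg/m³ × 10 m/s² × 10390 m = 3.079×10^8 Pa = 307.9 MPa
Total = 6.228 + 307.9 = 314.08 MPa
Pore pressure P_p = 1100 kg/m³ × 10 m/s² × 10750 m = 1.183×10^8 Pa = 118.2 MPa
Effective stress σ' = σ_v − P_p = 314.1 − 118.2 = 195.83 MPa = 0.19583 GPa

0.20 GPa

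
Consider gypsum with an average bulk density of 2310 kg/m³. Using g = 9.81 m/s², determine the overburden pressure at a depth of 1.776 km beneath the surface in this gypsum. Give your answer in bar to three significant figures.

402 bar

gypsum: 2310 kg/m³ × 9.81 m/s² × 1776 m = 4.025×10^7 Pa = 402.5 bar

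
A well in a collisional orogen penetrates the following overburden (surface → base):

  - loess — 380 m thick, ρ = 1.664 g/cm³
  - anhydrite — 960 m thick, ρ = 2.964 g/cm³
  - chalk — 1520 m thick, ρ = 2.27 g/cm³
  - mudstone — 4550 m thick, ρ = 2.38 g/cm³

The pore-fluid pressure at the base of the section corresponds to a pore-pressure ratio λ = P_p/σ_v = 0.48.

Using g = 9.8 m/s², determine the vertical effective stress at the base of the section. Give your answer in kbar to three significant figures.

0.905 kbar

Overburden (lithostatic) stress σ_v:
loess: 1664 kg/m³ × 9.8 m/s² × 380 m = 6.197×10^6 Pa = 6.197 MPa
anhydrite: 2964 kg/m³ × 9.8 m/s² × 960 m = 2.789×10^7 Pa = 27.89 MPa
chalk: 2270 kg/m³ × 9.8 m/s² × 1520 m = 3.381×10^7 Pa = 33.81 MPa
mudstone: 2380 kg/m³ × 9.8 m/s² × 4550 m = 1.061×10^8 Pa = 106.1 MPa
Total = 6.197 + 27.89 + 33.81 + 106.1 = 174.02 MPa
Pore pressure P_p = λ·σ_v = 0.48 × 174.0 MPa = 83.53 MPa
Effective stress σ' = σ_v − P_p = 174.0 − 83.53 = 90.490 MPa = 0.90490 kbar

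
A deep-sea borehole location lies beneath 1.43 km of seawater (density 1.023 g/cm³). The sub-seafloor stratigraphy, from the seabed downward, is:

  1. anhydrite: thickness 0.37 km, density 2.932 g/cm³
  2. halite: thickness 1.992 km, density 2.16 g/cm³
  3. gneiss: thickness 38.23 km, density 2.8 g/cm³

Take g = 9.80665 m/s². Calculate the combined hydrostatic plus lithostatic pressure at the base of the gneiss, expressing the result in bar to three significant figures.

11200 bar

seawater: 1023 kg/m³ × 9.80665 m/s² × 1430 m = 1.435×10^7 Pa = 143.5 bar
anhydrite: 2932 kg/m³ × 9.80665 m/s² × 370 m = 1.064×10^7 Pa = 106.4 bar
halite: 2160 kg/m³ × 9.80665 m/s² × 1992 m = 4.220×10^7 Pa = 422.0 bar
gneiss: 2800 kg/m³ × 9.80665 m/s² × 38230 m = 1.050×10^9 Pa = 10497 bar
Total = 143.5 + 106.4 + 422.0 + 10497 = 11169 bar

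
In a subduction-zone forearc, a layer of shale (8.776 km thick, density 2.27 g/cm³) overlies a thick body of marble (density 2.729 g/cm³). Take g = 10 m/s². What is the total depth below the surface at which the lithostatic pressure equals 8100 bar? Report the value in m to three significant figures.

Pressure at base of upper layers: 2270×10×8776 = 1.992×10^8 Pa = 1992 bar
Remaining pressure to be supplied by marble: 8.100×10^8 − 1.992×10^8 = 6.108×10^8 Pa
Additional depth in marble = 6.108×10^8 Pa / (2729 kg/m³ × 10 m/s²) = 22381 m
Total depth = 8776 m + 22381 m = 31157 m

31200 m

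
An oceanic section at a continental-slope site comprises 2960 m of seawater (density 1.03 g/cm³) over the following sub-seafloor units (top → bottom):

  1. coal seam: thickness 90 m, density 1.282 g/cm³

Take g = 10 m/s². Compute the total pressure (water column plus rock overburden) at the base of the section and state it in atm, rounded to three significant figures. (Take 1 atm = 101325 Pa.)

seawater: 1030 kg/m³ × 10 m/s² × 2960 m = 3.049×10^7 Pa = 300.9 atm
coal seam: 1282 kg/m³ × 10 m/s² × 90 m = 1.154×10^6 Pa = 11.39 atm
Total = 300.9 + 11.39 = 312.28 atm

312 atm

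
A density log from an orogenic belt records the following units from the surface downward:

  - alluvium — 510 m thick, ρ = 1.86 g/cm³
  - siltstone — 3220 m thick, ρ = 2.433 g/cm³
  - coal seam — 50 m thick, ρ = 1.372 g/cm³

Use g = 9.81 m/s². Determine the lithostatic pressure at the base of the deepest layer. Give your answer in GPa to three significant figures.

0.0868 GPa

alluvium: 1860 kg/m³ × 9.81 m/s² × 510 m = 9.306×10^6 Pa = 9.306×10^-3 GPa
siltstone: 2433 kg/m³ × 9.81 m/s² × 3220 m = 7.685×10^7 Pa = 0.07685 GPa
coal seam: 1372 kg/m³ × 9.81 m/s² × 50 m = 6.730×10^5 Pa = 6.730×10^-4 GPa
Total = 9.306×10^-3 + 0.07685 + 6.730×10^-4 = 0.086833 GPa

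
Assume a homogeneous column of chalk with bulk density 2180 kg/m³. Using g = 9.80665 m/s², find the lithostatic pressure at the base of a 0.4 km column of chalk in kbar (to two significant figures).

chalk: 2180 kg/m³ × 9.80665 m/s² × 400 m = 8.551×10^6 Pa = 0.08551 kbar

0.086 kbar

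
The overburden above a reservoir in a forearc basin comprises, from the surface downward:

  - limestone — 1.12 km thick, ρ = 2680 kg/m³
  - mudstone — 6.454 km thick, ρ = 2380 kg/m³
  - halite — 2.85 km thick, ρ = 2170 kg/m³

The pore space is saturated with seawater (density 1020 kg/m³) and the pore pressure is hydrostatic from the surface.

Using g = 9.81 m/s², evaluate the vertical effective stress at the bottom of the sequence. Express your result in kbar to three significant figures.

Overburden (lithostatic) stress σ_v:
limestone: 2680 kg/m³ × 9.81 m/s² × 1120 m = 2.945×10^7 Pa = 29.45 MPa
mudstone: 2380 kg/m³ × 9.81 m/s² × 6454 m = 1.507×10^8 Pa = 150.7 MPa
halite: 2170 kg/m³ × 9.81 m/s² × 2850 m = 6.067×10^7 Pa = 60.67 MPa
Total = 29.45 + 150.7 + 60.67 = 240.80 MPa
Pore pressure P_p = 1020 kg/m³ × 9.81 m/s² × 10424 m = 1.043×10^8 Pa = 104.3 MPa
Effective stress σ' = σ_v − P_p = 240.8 − 104.3 = 136.50 MPa = 1.3650 kbar

1.36 kbar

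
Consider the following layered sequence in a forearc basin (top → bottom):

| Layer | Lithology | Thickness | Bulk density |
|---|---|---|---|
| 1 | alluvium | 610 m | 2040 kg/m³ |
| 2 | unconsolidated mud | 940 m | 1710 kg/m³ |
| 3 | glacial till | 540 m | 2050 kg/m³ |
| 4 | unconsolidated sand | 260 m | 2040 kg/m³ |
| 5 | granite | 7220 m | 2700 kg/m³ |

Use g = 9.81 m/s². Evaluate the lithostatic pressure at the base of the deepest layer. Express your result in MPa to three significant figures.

235 MPa

alluvium: 2040 kg/m³ × 9.81 m/s² × 610 m = 1.221×10^7 Pa = 12.21 MPa
unconsolidated mud: 1710 kg/m³ × 9.81 m/s² × 940 m = 1.577×10^7 Pa = 15.77 MPa
glacial till: 2050 kg/m³ × 9.81 m/s² × 540 m = 1.086×10^7 Pa = 10.86 MPa
unconsolidated sand: 2040 kg/m³ × 9.81 m/s² × 260 m = 5.203×10^6 Pa = 5.203 MPa
granite: 2700 kg/m³ × 9.81 m/s² × 7220 m = 1.912×10^8 Pa = 191.2 MPa
Total = 12.21 + 15.77 + 10.86 + 5.203 + 191.2 = 235.28 MPa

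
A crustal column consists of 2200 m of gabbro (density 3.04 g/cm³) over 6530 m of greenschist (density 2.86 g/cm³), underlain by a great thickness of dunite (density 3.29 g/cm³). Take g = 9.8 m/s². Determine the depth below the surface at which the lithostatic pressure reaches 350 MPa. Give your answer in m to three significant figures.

Pressure at base of upper layers: 3040×9.8×2200 + 2860×9.8×6530 = 2.486×10^8 Pa = 248.6 MPa
Remaining pressure to be supplied by dunite: 3.500×10^8 − 2.486×10^8 = 1.014×10^8 Pa
Additional depth in dunite = 1.014×10^8 Pa / (3290 kg/m³ × 9.8 m/s²) = 3146.0 m
Total depth = 8730 m + 3146.0 m = 11876 m

11900 m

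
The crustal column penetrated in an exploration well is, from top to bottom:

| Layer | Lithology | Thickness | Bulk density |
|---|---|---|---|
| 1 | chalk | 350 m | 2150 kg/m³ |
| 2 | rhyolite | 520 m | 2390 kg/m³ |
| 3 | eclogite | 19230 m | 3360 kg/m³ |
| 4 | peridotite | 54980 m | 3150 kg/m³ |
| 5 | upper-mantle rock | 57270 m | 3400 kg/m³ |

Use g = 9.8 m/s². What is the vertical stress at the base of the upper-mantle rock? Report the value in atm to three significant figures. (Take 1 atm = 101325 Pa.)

chalk: 2150 kg/m³ × 9.8 m/s² × 350 m = 7.375×10^6 Pa = 72.78 atm
rhyolite: 2390 kg/m³ × 9.8 m/s² × 520 m = 1.218×10^7 Pa = 120.2 atm
eclogite: 3360 kg/m³ × 9.8 m/s² × 19230 m = 6.332×10^8 Pa = 6249 atm
peridotite: 3150 kg/m³ × 9.8 m/s² × 54980 m = 1.697×10^9 Pa = 16750 atm
upper-mantle rock: 3400 kg/m³ × 9.8 m/s² × 57270 m = 1.908×10^9 Pa = 18833 atm
Total = 72.78 + 120.2 + 6249 + 16750 + 18833 = 42025 atm

42000 atm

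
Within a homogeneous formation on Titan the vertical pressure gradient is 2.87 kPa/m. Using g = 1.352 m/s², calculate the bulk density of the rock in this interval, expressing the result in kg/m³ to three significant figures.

ρ = (dP/dz)/g = 2.87 kPa/m / 1.352 m/s² = 2870.0 Pa/m / 1.352 m/s² = 2122.8 kg/m³

2120 kg/m³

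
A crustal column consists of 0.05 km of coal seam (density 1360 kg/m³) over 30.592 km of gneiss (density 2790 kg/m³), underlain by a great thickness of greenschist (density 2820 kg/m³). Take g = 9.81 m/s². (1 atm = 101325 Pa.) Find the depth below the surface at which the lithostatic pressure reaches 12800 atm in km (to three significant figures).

Pressure at base of upper layers: 1360×9.81×50 + 2790×9.81×30592 = 8.380×10^8 Pa = 8270 atm
Remaining pressure to be supplied by greenschist: 1.297×10^9 − 8.380×10^8 = 4.590×10^8 Pa
Additional depth in greenschist = 4.590×10^8 Pa / (2820 kg/m³ × 9.81 m/s²) = 16592 m
Total depth = 30642 m + 16592 m = 47234 m
= 47.234 km

47.2 km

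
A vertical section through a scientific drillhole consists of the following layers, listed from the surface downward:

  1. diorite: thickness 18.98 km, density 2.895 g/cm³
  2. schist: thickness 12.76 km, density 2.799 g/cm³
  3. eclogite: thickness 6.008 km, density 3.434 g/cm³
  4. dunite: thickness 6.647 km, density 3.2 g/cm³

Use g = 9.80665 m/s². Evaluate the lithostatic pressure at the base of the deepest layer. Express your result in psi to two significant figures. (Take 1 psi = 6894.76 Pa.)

190000 psi

diorite: 2895 kg/m³ × 9.80665 m/s² × 18980 m = 5.388×10^8 Pa = 78153 psi
schist: 2799 kg/m³ × 9.80665 m/s² × 12760 m = 3.502×10^8 Pa = 50799 psi
eclogite: 3434 kg/m³ × 9.80665 m/s² × 6008 m = 2.023×10^8 Pa = 29345 psi
dunite: 3200 kg/m³ × 9.80665 m/s² × 6647 m = 2.086×10^8 Pa = 30254 psi
Total = 78153 + 50799 + 29345 + 30254 = 1.8855×10^5 psi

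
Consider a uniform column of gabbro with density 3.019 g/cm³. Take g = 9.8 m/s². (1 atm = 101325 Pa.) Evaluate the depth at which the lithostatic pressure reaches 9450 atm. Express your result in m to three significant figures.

32400 m

h = P/(ρg) = 9450 atm / (3019 kg/m³ × 9.8 m/s²) = 9.575×10^8 Pa / 29586 Pa/m = 32364 m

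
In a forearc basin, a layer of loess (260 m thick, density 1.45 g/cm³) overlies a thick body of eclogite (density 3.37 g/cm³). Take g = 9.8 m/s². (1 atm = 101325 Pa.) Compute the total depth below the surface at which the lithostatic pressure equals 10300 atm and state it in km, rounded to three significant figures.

Pressure at base of upper layers: 1450×9.8×260 = 3.695×10^6 Pa = 36.46 atm
Remaining pressure to be supplied by eclogite: 1.044×10^9 − 3.695×10^6 = 1.040×10^9 Pa
Additional depth in eclogite = 1.040×10^9 Pa / (3370 kg/m³ × 9.8 m/s²) = 31489 m
Total depth = 260 m + 31489 m = 31749 m
= 31.749 km

31.7 km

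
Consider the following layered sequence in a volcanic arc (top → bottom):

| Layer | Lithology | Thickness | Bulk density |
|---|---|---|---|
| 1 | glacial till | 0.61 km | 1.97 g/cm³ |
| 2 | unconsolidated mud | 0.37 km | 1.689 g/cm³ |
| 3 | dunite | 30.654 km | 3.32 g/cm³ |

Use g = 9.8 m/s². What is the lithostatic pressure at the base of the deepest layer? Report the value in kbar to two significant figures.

10 kbar

glacial till: 1970 kg/m³ × 9.8 m/s² × 610 m = 1.178×10^7 Pa = 0.1178 kbar
unconsolidated mud: 1689 kg/m³ × 9.8 m/s² × 370 m = 6.124×10^6 Pa = 0.06124 kbar
dunite: 3320 kg/m³ × 9.8 m/s² × 30654 m = 9.974×10^8 Pa = 9.974 kbar
Total = 0.1178 + 0.06124 + 9.974 = 10.153 kbar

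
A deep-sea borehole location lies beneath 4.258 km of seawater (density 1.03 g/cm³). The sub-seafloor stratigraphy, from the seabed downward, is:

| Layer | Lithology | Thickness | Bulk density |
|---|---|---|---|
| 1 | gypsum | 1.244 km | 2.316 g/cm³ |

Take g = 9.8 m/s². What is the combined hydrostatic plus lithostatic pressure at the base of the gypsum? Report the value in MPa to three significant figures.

seawater: 1030 kg/m³ × 9.8 m/s² × 4258 m = 4.298×10^7 Pa = 42.98 MPa
gypsum: 2316 kg/m³ × 9.8 m/s² × 1244 m = 2.823×10^7 Pa = 28.23 MPa
Total = 42.98 + 28.23 = 71.215 MPa

71.2 MPa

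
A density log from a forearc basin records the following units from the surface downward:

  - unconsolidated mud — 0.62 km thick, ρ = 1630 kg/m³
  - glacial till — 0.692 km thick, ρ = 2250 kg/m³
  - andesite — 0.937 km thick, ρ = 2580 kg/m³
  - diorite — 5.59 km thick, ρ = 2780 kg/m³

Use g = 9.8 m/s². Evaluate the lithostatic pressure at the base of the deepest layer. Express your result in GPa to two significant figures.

unconsolidated mud: 1630 kg/m³ × 9.8 m/s² × 620 m = 9.904×10^6 Pa = 9.904×10^-3 GPa
glacial till: 2250 kg/m³ × 9.8 m/s² × 692 m = 1.526×10^7 Pa = 0.01526 GPa
andesite: 2580 kg/m³ × 9.8 m/s² × 937 m = 2.369×10^7 Pa = 0.02369 GPa
diorite: 2780 kg/m³ × 9.8 m/s² × 5590 m = 1.523×10^8 Pa = 0.1523 GPa
Total = 9.904×10^-3 + 0.01526 + 0.02369 + 0.1523 = 0.20115 GPa

0.20 GPa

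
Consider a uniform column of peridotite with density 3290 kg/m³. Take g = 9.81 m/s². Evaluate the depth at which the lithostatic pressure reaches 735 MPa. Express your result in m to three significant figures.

h = P/(ρg) = 735 MPa / (3290 kg/m³ × 9.81 m/s²) = 7.350×10^8 Pa / 32275 Pa/m = 22773 m

22800 m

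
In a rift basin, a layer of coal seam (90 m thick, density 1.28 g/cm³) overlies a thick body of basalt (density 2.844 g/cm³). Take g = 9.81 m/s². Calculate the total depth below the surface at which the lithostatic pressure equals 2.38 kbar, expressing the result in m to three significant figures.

Pressure at base of upper layers: 1280×9.81×90 = 1.130×10^6 Pa = 0.01130 kbar
Remaining pressure to be supplied by basalt: 2.380×10^8 − 1.130×10^6 = 2.369×10^8 Pa
Additional depth in basalt = 2.369×10^8 Pa / (2844 kg/m³ × 9.81 m/s²) = 8490.1 m
Total depth = 90 m + 8490.1 m = 8580.1 m

8580 m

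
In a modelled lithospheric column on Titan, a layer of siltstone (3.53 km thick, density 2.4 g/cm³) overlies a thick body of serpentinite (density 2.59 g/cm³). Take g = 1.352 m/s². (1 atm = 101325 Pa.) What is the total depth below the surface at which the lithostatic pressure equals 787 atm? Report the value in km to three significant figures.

23.0 km

Pressure at base of upper layers: 2400×1.352×3530 = 1.145×10^7 Pa = 113.0 atm
Remaining pressure to be supplied by serpentinite: 7.974×10^7 − 1.145×10^7 = 6.829×10^7 Pa
Additional depth in serpentinite = 6.829×10^7 Pa / (2590 kg/m³ × 1.352 m/s²) = 19502 m
Total depth = 3530 m + 19502 m = 23032 m
= 23.032 km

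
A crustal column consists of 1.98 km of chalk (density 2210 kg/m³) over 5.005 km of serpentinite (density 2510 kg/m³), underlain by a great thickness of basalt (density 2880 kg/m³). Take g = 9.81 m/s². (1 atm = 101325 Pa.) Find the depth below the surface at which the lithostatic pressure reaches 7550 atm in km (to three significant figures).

28.2 km

Pressure at base of upper layers: 2210×9.81×1980 + 2510×9.81×5005 = 1.662×10^8 Pa = 1640 atm
Remaining pressure to be supplied by basalt: 7.650×10^8 − 1.662×10^8 = 5.988×10^8 Pa
Additional depth in basalt = 5.988×10^8 Pa / (2880 kg/m³ × 9.81 m/s²) = 21196 m
Total depth = 6985 m + 21196 m = 28181 m
= 28.181 km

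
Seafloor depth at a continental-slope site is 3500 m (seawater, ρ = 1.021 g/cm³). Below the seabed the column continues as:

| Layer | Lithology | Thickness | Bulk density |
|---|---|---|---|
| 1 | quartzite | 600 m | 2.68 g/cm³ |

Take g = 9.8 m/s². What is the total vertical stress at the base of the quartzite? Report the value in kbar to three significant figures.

seawater: 1021 kg/m³ × 9.8 m/s² × 3500 m = 3.502×10^7 Pa = 0.3502 kbar
quartzite: 2680 kg/m³ × 9.8 m/s² × 600 m = 1.576×10^7 Pa = 0.1576 kbar
Total = 0.3502 + 0.1576 = 0.50779 kbar

0.508 kbar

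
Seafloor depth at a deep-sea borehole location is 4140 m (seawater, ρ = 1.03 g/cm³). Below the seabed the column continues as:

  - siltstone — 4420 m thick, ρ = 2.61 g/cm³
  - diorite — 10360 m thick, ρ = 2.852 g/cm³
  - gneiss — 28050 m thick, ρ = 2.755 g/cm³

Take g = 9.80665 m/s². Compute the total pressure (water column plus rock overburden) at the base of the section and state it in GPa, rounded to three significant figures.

1.20 GPa

seawater: 1030 kg/m³ × 9.80665 m/s² × 4140 m = 4.182×10^7 Pa = 0.04182 GPa
siltstone: 2610 kg/m³ × 9.80665 m/s² × 4420 m = 1.131×10^8 Pa = 0.1131 GPa
diorite: 2852 kg/m³ × 9.80665 m/s² × 10360 m = 2.898×10^8 Pa = 0.2898 GPa
gneiss: 2755 kg/m³ × 9.80665 m/s² × 28050 m = 7.578×10^8 Pa = 0.7578 GPa
Total = 0.04182 + 0.1131 + 0.2898 + 0.7578 = 1.2025 GPa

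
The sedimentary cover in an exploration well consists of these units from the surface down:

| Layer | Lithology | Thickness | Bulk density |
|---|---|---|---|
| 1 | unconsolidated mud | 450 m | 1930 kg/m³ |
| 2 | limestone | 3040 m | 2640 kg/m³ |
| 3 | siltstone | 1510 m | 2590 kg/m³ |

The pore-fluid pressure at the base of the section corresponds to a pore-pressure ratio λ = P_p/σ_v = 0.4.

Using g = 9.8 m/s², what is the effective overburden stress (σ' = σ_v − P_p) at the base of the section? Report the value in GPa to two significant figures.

0.075 GPa

Overburden (lithostatic) stress σ_v:
unconsolidated mud: 1930 kg/m³ × 9.8 m/s² × 450 m = 8.511×10^6 Pa = 8.511 MPa
limestone: 2640 kg/m³ × 9.8 m/s² × 3040 m = 7.865×10^7 Pa = 78.65 MPa
siltstone: 2590 kg/m³ × 9.8 m/s² × 1510 m = 3.833×10^7 Pa = 38.33 MPa
Total = 8.511 + 78.65 + 38.33 = 125.49 MPa
Pore pressure P_p = λ·σ_v = 0.4 × 125.5 MPa = 50.20 MPa
Effective stress σ' = σ_v − P_p = 125.5 − 50.20 = 75.293 MPa = 0.075293 GPa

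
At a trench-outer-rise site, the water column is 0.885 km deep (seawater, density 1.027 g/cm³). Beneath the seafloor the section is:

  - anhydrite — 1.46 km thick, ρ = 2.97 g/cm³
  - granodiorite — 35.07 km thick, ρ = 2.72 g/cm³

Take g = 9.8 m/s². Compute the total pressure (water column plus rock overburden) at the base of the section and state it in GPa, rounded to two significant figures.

0.99 GPa

seawater: 1027 kg/m³ × 9.8 m/s² × 885 m = 8.907×10^6 Pa = 8.907×10^-3 GPa
anhydrite: 2970 kg/m³ × 9.8 m/s² × 1460 m = 4.249×10^7 Pa = 0.04249 GPa
granodiorite: 2720 kg/m³ × 9.8 m/s² × 35070 m = 9.348×10^8 Pa = 0.9348 GPa
Total = 8.907×10^-3 + 0.04249 + 0.9348 = 0.98623 GPa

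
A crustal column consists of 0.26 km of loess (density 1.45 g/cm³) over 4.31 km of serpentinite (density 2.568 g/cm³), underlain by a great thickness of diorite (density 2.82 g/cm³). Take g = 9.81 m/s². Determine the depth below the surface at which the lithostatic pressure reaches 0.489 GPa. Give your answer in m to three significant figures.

18200 m

Pressure at base of upper layers: 1450×9.81×260 + 2568×9.81×4310 = 1.123×10^8 Pa = 0.1123 GPa
Remaining pressure to be supplied by diorite: 4.890×10^8 − 1.123×10^8 = 3.767×10^8 Pa
Additional depth in diorite = 3.767×10^8 Pa / (2820 kg/m³ × 9.81 m/s²) = 13618 m
Total depth = 4570 m + 13618 m = 18188 m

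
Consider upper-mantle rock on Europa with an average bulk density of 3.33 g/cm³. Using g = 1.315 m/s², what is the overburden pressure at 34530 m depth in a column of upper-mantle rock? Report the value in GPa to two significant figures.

upper-mantle rock: 3330 kg/m³ × 1.315 m/s² × 34530 m = 1.512×10^8 Pa = 0.1512 GPa

0.15 GPa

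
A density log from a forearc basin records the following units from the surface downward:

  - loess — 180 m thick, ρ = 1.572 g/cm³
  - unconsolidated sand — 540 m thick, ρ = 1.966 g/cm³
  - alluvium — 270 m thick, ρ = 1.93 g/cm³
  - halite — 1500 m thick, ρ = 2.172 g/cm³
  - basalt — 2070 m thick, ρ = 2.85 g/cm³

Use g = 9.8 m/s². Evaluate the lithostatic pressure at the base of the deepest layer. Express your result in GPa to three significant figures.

loess: 1572 kg/m³ × 9.8 m/s² × 180 m = 2.773×10^6 Pa = 2.773×10^-3 GPa
unconsolidated sand: 1966 kg/m³ × 9.8 m/s² × 540 m = 1.040×10^7 Pa = 0.01040 GPa
alluvium: 1930 kg/m³ × 9.8 m/s² × 270 m = 5.107×10^6 Pa = 5.107×10^-3 GPa
halite: 2172 kg/m³ × 9.8 m/s² × 1500 m = 3.193×10^7 Pa = 0.03193 GPa
basalt: 2850 kg/m³ × 9.8 m/s² × 2070 m = 5.782×10^7 Pa = 0.05782 GPa
Total = 2.773×10^-3 + 0.01040 + 5.107×10^-3 + 0.03193 + 0.05782 = 0.10803 GPa

0.108 GPa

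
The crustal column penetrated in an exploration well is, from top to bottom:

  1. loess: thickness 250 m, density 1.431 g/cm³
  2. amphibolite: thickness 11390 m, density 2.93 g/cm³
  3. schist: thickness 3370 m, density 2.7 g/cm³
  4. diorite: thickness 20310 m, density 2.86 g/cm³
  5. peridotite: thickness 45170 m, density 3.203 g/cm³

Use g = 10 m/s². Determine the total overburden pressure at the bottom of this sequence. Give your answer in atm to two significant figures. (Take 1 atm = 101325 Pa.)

24000 atm

loess: 1431 kg/m³ × 10 m/s² × 250 m = 3.578×10^6 Pa = 35.31 atm
amphibolite: 2930 kg/m³ × 10 m/s² × 11390 m = 3.337×10^8 Pa = 3294 atm
schist: 2700 kg/m³ × 10 m/s² × 3370 m = 9.099×10^7 Pa = 898.0 atm
diorite: 2860 kg/m³ × 10 m/s² × 20310 m = 5.809×10^8 Pa = 5733 atm
peridotite: 3203 kg/m³ × 10 m/s² × 45170 m = 1.447×10^9 Pa = 14279 atm
Total = 35.31 + 3294 + 898.0 + 5733 + 14279 = 24238 atm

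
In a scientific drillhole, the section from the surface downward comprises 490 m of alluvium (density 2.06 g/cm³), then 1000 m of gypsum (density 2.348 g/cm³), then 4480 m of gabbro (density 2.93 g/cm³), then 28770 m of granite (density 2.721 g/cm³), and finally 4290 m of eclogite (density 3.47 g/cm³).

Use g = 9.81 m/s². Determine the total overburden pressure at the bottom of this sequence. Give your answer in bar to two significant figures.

11000 bar

alluvium: 2060 kg/m³ × 9.81 m/s² × 490 m = 9.902×10^6 Pa = 99.02 bar
gypsum: 2348 kg/m³ × 9.81 m/s² × 1000 m = 2.303×10^7 Pa = 230.3 bar
gabbro: 2930 kg/m³ × 9.81 m/s² × 4480 m = 1.288×10^8 Pa = 1288 bar
granite: 2721 kg/m³ × 9.81 m/s² × 28770 m = 7.680×10^8 Pa = 7680 bar
eclogite: 3470 kg/m³ × 9.81 m/s² × 4290 m = 1.460×10^8 Pa = 1460 bar
Total = 99.02 + 230.3 + 1288 + 7680 + 1460 = 10757 bar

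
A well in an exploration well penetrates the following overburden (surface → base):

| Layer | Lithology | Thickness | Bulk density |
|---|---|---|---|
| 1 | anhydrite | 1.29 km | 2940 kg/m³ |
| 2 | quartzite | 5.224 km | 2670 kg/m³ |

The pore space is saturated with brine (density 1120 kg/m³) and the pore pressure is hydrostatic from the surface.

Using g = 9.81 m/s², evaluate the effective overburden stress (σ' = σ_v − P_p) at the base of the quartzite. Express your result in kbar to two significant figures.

Overburden (lithostatic) stress σ_v:
anhydrite: 2940 kg/m³ × 9.81 m/s² × 1290 m = 3.721×10^7 Pa = 37.21 MPa
quartzite: 2670 kg/m³ × 9.81 m/s² × 5224 m = 1.368×10^8 Pa = 136.8 MPa
Total = 37.21 + 136.8 = 174.04 MPa
Pore pressure P_p = 1120 kg/m³ × 9.81 m/s² × 6514 m = 7.157×10^7 Pa = 71.57 MPa
Effective stress σ' = σ_v − P_p = 174.0 − 71.57 = 102.47 MPa = 1.0247 kbar

1.0 kbar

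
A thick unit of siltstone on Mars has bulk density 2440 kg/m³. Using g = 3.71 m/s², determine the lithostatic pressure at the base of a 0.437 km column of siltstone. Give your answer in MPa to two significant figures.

siltstone: 2440 kg/m³ × 3.71 m/s² × 437 m = 3.956×10^6 Pa = 3.956 MPa

4.0 MPa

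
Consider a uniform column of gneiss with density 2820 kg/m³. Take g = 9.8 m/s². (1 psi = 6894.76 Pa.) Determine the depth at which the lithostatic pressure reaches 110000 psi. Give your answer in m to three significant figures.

27400 m

h = P/(ρg) = 110000 psi / (2820 kg/m³ × 9.8 m/s²) = 7.584×10^8 Pa / 27636 Pa/m = 27443 m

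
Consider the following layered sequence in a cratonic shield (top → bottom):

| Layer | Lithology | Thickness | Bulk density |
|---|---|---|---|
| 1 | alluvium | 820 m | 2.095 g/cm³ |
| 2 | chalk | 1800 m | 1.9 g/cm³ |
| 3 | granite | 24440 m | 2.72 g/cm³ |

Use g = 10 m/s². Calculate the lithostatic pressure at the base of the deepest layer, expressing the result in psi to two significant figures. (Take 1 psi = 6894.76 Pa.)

alluvium: 2095 kg/m³ × 10 m/s² × 820 m = 1.718×10^7 Pa = 2492 psi
chalk: 1900 kg/m³ × 10 m/s² × 1800 m = 3.420×10^7 Pa = 4960 psi
granite: 2720 kg/m³ × 10 m/s² × 24440 m = 6.648×10^8 Pa = 96416 psi
Total = 2492 + 4960 + 96416 = 1.0387×10^5 psi

100000 psi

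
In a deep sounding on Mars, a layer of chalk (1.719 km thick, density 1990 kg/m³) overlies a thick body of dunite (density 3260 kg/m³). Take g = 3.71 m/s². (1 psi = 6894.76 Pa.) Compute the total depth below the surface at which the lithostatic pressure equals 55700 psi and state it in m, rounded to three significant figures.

Pressure at base of upper layers: 1990×3.71×1719 = 1.269×10^7 Pa = 1841 psi
Remaining pressure to be supplied by dunite: 3.840×10^8 − 1.269×10^7 = 3.713×10^8 Pa
Additional depth in dunite = 3.713×10^8 Pa / (3260 kg/m³ × 3.71 m/s²) = 30704 m
Total depth = 1719 m + 30704 m = 32423 m

32400 m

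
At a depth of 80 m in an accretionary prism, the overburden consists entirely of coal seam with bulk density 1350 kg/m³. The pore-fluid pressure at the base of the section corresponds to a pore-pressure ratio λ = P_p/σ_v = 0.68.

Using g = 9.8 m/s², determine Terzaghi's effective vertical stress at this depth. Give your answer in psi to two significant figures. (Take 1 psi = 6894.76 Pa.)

Overburden (lithostatic) stress σ_v:
coal seam: 1350 kg/m³ × 9.8 m/s² × 80 m = 1.058×10^6 Pa = 1.058 MPa
Pore pressure P_p = λ·σ_v = 0.68 × 1.058 MPa = 0.7197 MPa
Effective stress σ' = σ_v − P_p = 1.058 − 0.7197 = 0.33869 MPa = 49.123 psi

49 psi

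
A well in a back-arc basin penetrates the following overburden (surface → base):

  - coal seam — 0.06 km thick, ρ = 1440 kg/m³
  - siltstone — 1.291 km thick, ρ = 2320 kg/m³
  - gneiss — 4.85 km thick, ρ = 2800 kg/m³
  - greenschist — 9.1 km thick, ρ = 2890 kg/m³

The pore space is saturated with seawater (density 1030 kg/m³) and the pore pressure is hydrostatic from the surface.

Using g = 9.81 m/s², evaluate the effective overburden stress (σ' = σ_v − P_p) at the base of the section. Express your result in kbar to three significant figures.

2.67 kbar

Overburden (lithostatic) stress σ_v:
coal seam: 1440 kg/m³ × 9.81 m/s² × 60 m = 8.476×10^5 Pa = 0.8476 MPa
siltstone: 2320 kg/m³ × 9.81 m/s² × 1291 m = 2.938×10^7 Pa = 29.38 MPa
gneiss: 2800 kg/m³ × 9.81 m/s² × 4850 m = 1.332×10^8 Pa = 133.2 MPa
greenschist: 2890 kg/m³ × 9.81 m/s² × 9100 m = 2.580×10^8 Pa = 258.0 MPa
Total = 0.8476 + 29.38 + 133.2 + 258.0 = 421.44 MPa
Pore pressure P_p = 1030 kg/m³ × 9.81 m/s² × 15301 m = 1.546×10^8 Pa = 154.6 MPa
Effective stress σ' = σ_v − P_p = 421.4 − 154.6 = 266.84 MPa = 2.6684 kbar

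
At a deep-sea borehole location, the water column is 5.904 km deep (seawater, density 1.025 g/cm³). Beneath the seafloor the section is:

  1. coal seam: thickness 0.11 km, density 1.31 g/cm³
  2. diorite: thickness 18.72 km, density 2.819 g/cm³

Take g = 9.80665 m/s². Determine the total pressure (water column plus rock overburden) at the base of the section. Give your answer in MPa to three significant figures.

seawater: 1025 kg/m³ × 9.80665 m/s² × 5904 m = 5.935×10^7 Pa = 59.35 MPa
coal seam: 1310 kg/m³ × 9.80665 m/s² × 110 m = 1.413×10^6 Pa = 1.413 MPa
diorite: 2819 kg/m³ × 9.80665 m/s² × 18720 m = 5.175×10^8 Pa = 517.5 MPa
Total = 59.35 + 1.413 + 517.5 = 578.27 MPa

578 MPa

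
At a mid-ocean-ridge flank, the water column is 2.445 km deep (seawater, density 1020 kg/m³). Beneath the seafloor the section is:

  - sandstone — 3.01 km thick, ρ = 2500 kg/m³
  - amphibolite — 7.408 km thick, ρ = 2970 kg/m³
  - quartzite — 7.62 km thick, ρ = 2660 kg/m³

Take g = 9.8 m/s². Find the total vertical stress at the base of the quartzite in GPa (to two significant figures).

seawater: 1020 kg/m³ × 9.8 m/s² × 2445 m = 2.444×10^7 Pa = 0.02444 GPa
sandstone: 2500 kg/m³ × 9.8 m/s² × 3010 m = 7.375×10^7 Pa = 0.07375 GPa
amphibolite: 2970 kg/m³ × 9.8 m/s² × 7408 m = 2.156×10^8 Pa = 0.2156 GPa
quartzite: 2660 kg/m³ × 9.8 m/s² × 7620 m = 1.986×10^8 Pa = 0.1986 GPa
Total = 0.02444 + 0.07375 + 0.2156 + 0.1986 = 0.51244 GPa

0.51 GPa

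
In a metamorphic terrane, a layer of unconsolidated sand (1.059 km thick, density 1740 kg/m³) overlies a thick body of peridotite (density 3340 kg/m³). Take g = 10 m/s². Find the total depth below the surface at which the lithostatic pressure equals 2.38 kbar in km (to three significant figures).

Pressure at base of upper layers: 1740×10×1059 = 1.843×10^7 Pa = 0.1843 kbar
Remaining pressure to be supplied by peridotite: 2.380×10^8 − 1.843×10^7 = 2.196×10^8 Pa
Additional depth in peridotite = 2.196×10^8 Pa / (3340 kg/m³ × 10 m/s²) = 6574.1 m
Total depth = 1059 m + 6574.1 m = 7633.1 m
= 7.6331 km

7.63 km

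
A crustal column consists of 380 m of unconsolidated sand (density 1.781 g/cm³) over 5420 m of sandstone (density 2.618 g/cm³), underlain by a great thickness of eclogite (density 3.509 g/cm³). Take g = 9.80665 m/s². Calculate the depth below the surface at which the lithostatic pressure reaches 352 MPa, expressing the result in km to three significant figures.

11.8 km

Pressure at base of upper layers: 1781×9.80665×380 + 2618×9.80665×5420 = 1.458×10^8 Pa = 145.8 MPa
Remaining pressure to be supplied by eclogite: 3.520×10^8 − 1.458×10^8 = 2.062×10^8 Pa
Additional depth in eclogite = 2.062×10^8 Pa / (3509 kg/m³ × 9.80665 m/s²) = 5992.5 m
Total depth = 5800 m + 5992.5 m = 11792 m
= 11.792 km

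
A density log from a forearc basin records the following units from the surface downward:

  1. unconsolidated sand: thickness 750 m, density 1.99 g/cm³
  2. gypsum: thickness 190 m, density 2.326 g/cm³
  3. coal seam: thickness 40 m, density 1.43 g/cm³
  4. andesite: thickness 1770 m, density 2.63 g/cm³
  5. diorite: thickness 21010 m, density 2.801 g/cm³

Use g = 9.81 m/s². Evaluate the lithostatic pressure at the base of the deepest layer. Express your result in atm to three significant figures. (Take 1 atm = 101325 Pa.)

unconsolidated sand: 1990 kg/m³ × 9.81 m/s² × 750 m = 1.464×10^7 Pa = 144.5 atm
gypsum: 2326 kg/m³ × 9.81 m/s² × 190 m = 4.335×10^6 Pa = 42.79 atm
coal seam: 1430 kg/m³ × 9.81 m/s² × 40 m = 5.611×10^5 Pa = 5.538 atm
andesite: 2630 kg/m³ × 9.81 m/s² × 1770 m = 4.567×10^7 Pa = 450.7 atm
diorite: 2801 kg/m³ × 9.81 m/s² × 21010 m = 5.773×10^8 Pa = 5698 atm
Total = 144.5 + 42.79 + 5.538 + 450.7 + 5698 = 6341.1 atm

6340 atm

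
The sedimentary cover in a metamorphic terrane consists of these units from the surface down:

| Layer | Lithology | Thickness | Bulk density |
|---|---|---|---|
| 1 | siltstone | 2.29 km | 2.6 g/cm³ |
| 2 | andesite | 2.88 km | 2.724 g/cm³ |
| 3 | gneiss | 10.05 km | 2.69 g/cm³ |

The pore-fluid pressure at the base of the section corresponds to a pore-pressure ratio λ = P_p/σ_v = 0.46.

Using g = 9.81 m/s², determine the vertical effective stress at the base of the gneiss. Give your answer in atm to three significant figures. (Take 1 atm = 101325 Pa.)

Overburden (lithostatic) stress σ_v:
siltstone: 2600 kg/m³ × 9.81 m/s² × 2290 m = 5.841×10^7 Pa = 58.41 MPa
andesite: 2724 kg/m³ × 9.81 m/s² × 2880 m = 7.696×10^7 Pa = 76.96 MPa
gneiss: 2690 kg/m³ × 9.81 m/s² × 10050 m = 2.652×10^8 Pa = 265.2 MPa
Total = 58.41 + 76.96 + 265.2 = 400.58 MPa
Pore pressure P_p = λ·σ_v = 0.46 × 400.6 MPa = 184.3 MPa
Effective stress σ' = σ_v − P_p = 400.6 − 184.3 = 216.31 MPa = 2134.8 atm

2130 atm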